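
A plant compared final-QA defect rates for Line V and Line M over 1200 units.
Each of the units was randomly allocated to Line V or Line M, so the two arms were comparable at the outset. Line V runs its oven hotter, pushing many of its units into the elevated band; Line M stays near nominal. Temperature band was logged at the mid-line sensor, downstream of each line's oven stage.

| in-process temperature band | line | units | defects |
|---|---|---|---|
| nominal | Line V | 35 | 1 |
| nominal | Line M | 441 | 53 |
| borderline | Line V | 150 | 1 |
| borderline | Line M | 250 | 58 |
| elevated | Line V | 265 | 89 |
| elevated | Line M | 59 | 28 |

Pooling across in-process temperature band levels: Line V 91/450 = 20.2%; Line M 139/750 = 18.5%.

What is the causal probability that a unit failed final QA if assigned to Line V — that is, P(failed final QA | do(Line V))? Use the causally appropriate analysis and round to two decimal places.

0.20

In-process temperature band is recorded after the line and is itself shifted by it — it sits on the causal path from line to outcome. Conditioning on a mediator would strip out part of the effect we want; the pooled comparison gives the total causal effect.
So P(outcome | do(Line V)) is just the pooled rate for Line V: 91/450 = 0.202.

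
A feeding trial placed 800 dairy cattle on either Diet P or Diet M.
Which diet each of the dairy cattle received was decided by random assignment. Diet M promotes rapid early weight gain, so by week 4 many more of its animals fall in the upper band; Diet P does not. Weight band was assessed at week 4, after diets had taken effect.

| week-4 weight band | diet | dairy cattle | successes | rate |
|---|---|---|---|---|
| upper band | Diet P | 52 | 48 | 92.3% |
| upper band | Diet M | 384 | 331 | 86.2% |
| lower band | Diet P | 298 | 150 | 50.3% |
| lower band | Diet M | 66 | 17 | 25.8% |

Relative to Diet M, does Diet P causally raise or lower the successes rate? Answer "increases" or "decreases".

Because the diet influences week-4 weight band, week-4 weight band is a post-treatment mediator, not a confounder. Stratifying on it would bias the estimate; the causal effect is the crude pooled difference.
Pooled: Diet P 56.6% vs Diet M 77.3%; Diet M is higher overall.

decreases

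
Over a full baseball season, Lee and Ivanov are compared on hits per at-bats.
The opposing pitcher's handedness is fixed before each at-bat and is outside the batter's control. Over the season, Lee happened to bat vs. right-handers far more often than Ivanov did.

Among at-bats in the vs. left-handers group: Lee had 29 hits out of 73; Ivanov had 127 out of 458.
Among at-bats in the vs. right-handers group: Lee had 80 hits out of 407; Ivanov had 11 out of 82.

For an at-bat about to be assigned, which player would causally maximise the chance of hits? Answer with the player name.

Lee

The pitcher handedness-specific comparison favours Lee throughout, but the pooled figures favour Ivanov. The question is whether to condition on pitcher handedness.
Pitcher handedness differs across players for reasons unrelated to any effect of the player itself, and it separately predicts the outcome — a classic confounder. We must compare within pitcher handedness levels.
Within each level — vs. left-handers: 39.7% vs 27.7%; vs. right-handers: 19.7% vs 13.4% — Lee is higher every time.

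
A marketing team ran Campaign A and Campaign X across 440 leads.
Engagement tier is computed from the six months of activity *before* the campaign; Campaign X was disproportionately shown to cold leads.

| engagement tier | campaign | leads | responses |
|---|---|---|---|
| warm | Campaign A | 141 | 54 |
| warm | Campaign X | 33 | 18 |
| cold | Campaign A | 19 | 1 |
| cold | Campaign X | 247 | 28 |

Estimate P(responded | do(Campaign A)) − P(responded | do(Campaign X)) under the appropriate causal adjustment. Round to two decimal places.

-0.10

Engagement tier satisfies the back-door criterion: it is not a descendant of the campaign, and it blocks the spurious path from campaign to outcome. Adjusting for it (i.e., using the within-engagement tier rates) gives the causal effect.
Adjusting over the population distribution of engagement tier: 0.395·(0.383−0.545) + 0.605·(0.053−0.113) = -0.101.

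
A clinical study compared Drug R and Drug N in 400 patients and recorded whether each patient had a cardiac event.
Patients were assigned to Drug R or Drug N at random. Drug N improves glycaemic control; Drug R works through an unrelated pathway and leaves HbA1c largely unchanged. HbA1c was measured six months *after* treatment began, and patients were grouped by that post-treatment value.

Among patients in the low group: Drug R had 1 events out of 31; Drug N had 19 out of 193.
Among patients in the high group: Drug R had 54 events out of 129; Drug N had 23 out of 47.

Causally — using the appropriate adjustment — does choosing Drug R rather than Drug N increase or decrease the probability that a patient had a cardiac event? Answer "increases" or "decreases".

increases

Drug R is lower inside every HbA1c stratum but Drug N is lower in aggregate. Whether to stratify depends on how HbA1c relates to the drug.
HbA1c here is a post-treatment variable shaped by the drug; conditioning on it would introduce bias rather than remove it. The overall comparison is the causal one.
Pooled: Drug R 34.4% vs Drug N 17.5%; Drug N is lower overall.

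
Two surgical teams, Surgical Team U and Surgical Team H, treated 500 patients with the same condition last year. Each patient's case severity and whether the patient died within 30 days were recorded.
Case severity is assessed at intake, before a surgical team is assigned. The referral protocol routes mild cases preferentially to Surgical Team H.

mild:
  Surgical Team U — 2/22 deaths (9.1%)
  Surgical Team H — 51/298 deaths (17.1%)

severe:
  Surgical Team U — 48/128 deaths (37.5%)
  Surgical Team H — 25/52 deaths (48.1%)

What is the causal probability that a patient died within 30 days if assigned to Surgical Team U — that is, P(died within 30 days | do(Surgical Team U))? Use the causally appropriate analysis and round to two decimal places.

Within every case severity level Surgical Team U has the lower rate, yet pooled Surgical Team H does — Simpson's reversal.
Here case severity is a common cause — it drives both which surgical team a case falls under and the outcome. The crude comparison mixes populations; the stratum-specific rates are the causally relevant ones.
Standardising Surgical Team U to the population case severity mix: 0.640·2/22 + 0.360·48/128 = 0.193.

0.19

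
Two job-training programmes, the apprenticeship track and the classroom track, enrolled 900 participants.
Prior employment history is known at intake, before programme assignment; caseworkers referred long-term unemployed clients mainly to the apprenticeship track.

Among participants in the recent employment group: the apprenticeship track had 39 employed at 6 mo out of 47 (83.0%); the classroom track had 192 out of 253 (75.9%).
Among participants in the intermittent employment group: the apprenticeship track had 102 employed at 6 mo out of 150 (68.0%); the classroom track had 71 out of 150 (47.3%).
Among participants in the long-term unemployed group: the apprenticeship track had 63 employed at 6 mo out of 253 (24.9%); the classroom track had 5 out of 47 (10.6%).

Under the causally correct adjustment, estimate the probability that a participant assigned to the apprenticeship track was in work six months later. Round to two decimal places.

The imbalance in prior employment history arose from how participants were allocated, not from anything the programme did; and prior employment history independently affects the outcome. The pooled gap is confounded — condition on prior employment history.
Standardising the apprenticeship track to the population prior employment history mix: 0.333·39/47 + 0.333·102/150 + 0.333·63/253 = 0.586.

0.59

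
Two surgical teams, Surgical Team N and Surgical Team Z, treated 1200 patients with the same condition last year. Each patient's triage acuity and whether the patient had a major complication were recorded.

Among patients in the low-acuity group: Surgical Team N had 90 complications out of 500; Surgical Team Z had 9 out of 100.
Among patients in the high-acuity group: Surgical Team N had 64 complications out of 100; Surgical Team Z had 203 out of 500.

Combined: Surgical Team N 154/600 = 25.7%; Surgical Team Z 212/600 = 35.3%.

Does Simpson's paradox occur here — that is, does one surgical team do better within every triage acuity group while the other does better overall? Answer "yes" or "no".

yes

Within each triage acuity level (low-acuity 18.0% vs 9.0%; high-acuity 64.0% vs 40.6%), Surgical Team Z has the lower rate every time. Pooled: 25.7% vs 35.3% — Surgical Team N has the lower rate overall. The two comparisons disagree.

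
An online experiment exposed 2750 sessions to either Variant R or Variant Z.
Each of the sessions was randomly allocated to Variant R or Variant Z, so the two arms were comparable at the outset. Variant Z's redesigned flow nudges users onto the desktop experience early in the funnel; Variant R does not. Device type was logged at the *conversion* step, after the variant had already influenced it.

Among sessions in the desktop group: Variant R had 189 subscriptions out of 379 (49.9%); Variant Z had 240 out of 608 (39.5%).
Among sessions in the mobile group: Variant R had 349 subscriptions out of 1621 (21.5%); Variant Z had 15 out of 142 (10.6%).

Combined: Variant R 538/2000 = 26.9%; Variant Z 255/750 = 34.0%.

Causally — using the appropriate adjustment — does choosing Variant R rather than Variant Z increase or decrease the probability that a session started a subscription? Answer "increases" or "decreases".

The stratified and pooled comparisons disagree (Variant R wins within each device type; Variant Z wins overall), so the answer turns on the causal role of device type.
Device type is downstream of the variant. One should not condition on a consequence of treatment, so the overall rates are the right comparison.
Pooled: Variant R 26.9% vs Variant Z 34.0%; Variant Z is higher overall.

decreases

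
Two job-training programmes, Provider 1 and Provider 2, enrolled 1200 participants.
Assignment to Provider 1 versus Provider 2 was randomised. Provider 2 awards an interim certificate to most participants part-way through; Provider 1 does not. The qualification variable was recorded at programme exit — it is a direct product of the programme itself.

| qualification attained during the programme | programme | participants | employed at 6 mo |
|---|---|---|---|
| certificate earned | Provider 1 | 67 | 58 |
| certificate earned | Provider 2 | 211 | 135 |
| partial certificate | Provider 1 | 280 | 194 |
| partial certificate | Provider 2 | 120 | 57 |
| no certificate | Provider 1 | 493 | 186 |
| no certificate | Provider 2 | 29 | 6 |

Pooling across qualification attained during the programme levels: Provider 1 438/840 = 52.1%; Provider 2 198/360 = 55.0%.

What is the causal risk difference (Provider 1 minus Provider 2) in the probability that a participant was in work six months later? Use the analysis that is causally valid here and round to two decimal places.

The distribution of qualification attained during the programme is itself part of what the programme does — it is an intermediate outcome. Holding it fixed would remove that part of the effect; the total effect is the pooled difference.
The causal difference is the pooled difference: 0.521 − 0.550 = -0.029.

-0.03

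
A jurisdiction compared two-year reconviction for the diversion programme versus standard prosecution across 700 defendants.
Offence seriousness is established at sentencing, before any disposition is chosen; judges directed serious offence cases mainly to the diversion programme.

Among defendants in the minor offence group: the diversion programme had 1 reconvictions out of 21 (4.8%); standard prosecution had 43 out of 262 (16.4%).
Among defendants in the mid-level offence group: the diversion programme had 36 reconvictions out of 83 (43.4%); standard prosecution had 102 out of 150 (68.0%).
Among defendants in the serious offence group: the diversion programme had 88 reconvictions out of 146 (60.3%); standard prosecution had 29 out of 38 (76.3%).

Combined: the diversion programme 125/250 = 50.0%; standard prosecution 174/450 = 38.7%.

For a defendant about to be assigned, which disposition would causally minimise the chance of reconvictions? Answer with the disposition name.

the diversion programme is lower inside every offence seriousness stratum but standard prosecution is lower in aggregate. Whether to stratify depends on how offence seriousness relates to the disposition.
Offence seriousness is set before the disposition has any effect — it is not caused by the disposition — and it independently drives the outcome. That makes it a confounder, so the causal comparison is within offence seriousness levels.
Within each level — minor offence: 4.8% vs 16.4%; mid-level offence: 43.4% vs 68.0%; serious offence: 60.3% vs 76.3% — the diversion programme is lower every time.

the diversion programme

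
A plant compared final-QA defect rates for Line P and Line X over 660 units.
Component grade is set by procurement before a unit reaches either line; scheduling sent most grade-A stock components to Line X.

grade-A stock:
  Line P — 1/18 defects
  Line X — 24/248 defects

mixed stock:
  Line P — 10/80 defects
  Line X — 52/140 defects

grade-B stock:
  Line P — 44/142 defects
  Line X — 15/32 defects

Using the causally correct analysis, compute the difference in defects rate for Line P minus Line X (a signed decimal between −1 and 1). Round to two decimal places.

Nothing the line does changes component grade; the imbalance is an allocation artefact. With component grade also predicting the outcome, the pooled figure is confounded, and the within-stratum comparison is the causal one.
Adjusting over the population distribution of component grade: 0.403·(0.056−0.097) + 0.333·(0.125−0.371) + 0.264·(0.310−0.469) = -0.141.

-0.14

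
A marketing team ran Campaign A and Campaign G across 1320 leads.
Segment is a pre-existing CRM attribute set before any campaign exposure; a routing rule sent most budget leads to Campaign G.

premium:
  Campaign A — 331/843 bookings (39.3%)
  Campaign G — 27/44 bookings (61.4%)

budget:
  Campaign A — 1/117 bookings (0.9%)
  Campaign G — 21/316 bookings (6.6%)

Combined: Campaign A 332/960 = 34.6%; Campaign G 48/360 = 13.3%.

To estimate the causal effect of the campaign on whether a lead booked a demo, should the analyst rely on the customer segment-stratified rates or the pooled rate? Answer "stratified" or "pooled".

Here customer segment is a common cause — it drives both which campaign a case falls under and the outcome. The crude comparison mixes populations; the stratum-specific rates are the causally relevant ones.
Within each level — premium: 39.3% vs 61.4%; budget: 0.9% vs 6.6% — Campaign G is higher every time.

stratified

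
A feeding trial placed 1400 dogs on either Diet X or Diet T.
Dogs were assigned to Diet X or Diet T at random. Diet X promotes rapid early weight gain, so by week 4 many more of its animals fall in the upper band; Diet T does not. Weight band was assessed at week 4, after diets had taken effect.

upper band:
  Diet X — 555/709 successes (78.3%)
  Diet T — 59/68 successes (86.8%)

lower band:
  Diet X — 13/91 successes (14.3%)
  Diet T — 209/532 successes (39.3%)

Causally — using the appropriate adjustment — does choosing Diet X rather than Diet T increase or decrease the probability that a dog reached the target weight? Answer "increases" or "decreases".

The week-4 weight band-specific comparison favours Diet T throughout, but the pooled figures favour Diet X. The question is whether to condition on week-4 weight band.
Week-4 weight band here is a post-treatment variable shaped by the diet; conditioning on it would introduce bias rather than remove it. The overall comparison is the causal one.
Pooled: Diet X 71.0% vs Diet T 44.7%; Diet X is higher overall.

increases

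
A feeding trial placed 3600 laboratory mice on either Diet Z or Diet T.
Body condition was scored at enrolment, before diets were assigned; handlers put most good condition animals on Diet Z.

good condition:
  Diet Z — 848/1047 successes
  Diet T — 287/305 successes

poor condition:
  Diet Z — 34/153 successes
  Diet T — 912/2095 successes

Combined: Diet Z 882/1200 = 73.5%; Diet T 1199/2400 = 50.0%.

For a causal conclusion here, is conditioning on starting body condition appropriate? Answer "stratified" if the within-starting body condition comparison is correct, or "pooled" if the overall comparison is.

stratified

Diet T is higher inside every starting body condition stratum but Diet Z is higher in aggregate. Whether to stratify depends on how starting body condition relates to the diet.
Starting body condition is set before the diet has any effect — it is not caused by the diet — and it independently drives the outcome. That makes it a confounder, so the causal comparison is within starting body condition levels.
Within each level — good condition: 81.0% vs 94.1%; poor condition: 22.2% vs 43.5% — Diet T is higher every time.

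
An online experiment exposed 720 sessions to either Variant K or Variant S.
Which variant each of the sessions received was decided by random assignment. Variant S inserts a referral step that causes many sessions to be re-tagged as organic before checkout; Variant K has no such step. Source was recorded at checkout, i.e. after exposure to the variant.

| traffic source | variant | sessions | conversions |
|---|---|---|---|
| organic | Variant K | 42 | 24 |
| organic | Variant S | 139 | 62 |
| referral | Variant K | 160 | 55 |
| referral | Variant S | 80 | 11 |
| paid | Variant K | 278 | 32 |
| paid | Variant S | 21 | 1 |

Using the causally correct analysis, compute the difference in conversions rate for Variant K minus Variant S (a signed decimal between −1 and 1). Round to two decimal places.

-0.08

Variant K is higher inside every traffic source stratum but Variant S is higher in aggregate. Whether to stratify depends on how traffic source relates to the variant.
Stratifying would compare variants among sessions the variants themselves sorted into traffic source groups — a form of selection on an intermediate. The unconditioned pooled rates give the total causal effect.
The causal difference is the pooled difference: 0.231 − 0.308 = -0.077.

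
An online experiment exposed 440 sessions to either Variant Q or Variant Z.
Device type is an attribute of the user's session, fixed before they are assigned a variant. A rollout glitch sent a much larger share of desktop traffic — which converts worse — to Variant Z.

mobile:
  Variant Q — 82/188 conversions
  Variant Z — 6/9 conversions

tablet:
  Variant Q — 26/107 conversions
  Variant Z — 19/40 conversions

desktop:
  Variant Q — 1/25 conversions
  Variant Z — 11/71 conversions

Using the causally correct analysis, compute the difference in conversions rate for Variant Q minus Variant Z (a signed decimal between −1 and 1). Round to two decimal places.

-0.21

Within every device type level Variant Z has the higher rate, yet pooled Variant Q does — Simpson's reversal.
Since device type is a pre-existing factor (not a product of the variant) and it affects the outcome on its own, it is a confounder. The stratified rates, not the pooled rate, identify the causal effect.
Adjusting over the population distribution of device type: 0.448·(0.436−0.667) + 0.334·(0.243−0.475) + 0.218·(0.040−0.155) = -0.206.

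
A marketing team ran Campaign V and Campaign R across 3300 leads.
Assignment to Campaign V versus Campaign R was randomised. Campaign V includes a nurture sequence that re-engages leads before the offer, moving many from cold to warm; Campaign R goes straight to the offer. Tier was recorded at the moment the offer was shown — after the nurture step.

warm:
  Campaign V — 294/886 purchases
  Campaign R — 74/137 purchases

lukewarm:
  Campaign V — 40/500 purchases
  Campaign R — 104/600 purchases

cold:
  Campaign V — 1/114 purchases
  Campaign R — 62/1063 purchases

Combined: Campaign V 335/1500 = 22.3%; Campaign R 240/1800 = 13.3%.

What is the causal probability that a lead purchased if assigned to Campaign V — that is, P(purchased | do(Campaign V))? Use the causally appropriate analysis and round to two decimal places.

0.22

Engagement tier is downstream of the campaign. One should not condition on a consequence of treatment, so the overall rates are the right comparison.
So P(outcome | do(Campaign V)) is just the pooled rate for Campaign V: 335/1500 = 0.223.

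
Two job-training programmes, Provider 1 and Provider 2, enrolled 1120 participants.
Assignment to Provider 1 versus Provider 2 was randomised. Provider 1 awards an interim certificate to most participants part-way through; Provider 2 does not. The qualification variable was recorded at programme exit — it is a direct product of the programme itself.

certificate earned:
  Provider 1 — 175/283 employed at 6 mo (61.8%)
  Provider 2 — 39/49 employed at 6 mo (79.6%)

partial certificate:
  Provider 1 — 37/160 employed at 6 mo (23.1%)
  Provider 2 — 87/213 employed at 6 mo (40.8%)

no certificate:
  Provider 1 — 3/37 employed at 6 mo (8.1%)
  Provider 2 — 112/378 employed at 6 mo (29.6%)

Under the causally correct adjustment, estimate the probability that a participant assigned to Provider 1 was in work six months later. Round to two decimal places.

0.45

Qualification attained during the programme here is a post-treatment variable shaped by the programme; conditioning on it would introduce bias rather than remove it. The overall comparison is the causal one.
So P(outcome | do(Provider 1)) is just the pooled rate for Provider 1: 215/480 = 0.448.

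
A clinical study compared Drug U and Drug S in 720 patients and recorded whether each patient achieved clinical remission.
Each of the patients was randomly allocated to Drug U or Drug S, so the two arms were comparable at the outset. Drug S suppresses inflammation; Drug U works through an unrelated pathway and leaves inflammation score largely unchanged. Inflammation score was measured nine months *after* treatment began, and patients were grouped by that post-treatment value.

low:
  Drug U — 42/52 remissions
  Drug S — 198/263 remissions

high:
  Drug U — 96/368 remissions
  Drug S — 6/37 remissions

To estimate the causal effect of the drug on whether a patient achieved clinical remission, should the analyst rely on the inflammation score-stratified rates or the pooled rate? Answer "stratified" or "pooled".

pooled

Drug U is higher inside every inflammation score stratum but Drug S is higher in aggregate. Whether to stratify depends on how inflammation score relates to the drug.
Stratifying would compare drugs among patients the drugs themselves sorted into inflammation score groups — a form of selection on an intermediate. The unconditioned pooled rates give the total causal effect.
Pooled: Drug U 32.9% vs Drug S 68.0%; Drug S is higher overall.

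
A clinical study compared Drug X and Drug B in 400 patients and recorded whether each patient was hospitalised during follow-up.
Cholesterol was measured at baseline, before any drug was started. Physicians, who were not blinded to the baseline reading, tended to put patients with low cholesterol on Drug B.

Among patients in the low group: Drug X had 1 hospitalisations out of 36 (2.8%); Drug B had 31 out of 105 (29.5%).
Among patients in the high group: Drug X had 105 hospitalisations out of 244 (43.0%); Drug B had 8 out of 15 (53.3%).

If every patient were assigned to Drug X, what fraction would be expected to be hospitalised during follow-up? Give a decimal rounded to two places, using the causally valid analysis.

0.29

Cholesterol is set before the drug has any effect — it is not caused by the drug — and it independently drives the outcome. That makes it a confounder, so the causal comparison is within cholesterol levels.
Standardising Drug X to the population cholesterol mix: 0.352·1/36 + 0.647·105/244 = 0.288.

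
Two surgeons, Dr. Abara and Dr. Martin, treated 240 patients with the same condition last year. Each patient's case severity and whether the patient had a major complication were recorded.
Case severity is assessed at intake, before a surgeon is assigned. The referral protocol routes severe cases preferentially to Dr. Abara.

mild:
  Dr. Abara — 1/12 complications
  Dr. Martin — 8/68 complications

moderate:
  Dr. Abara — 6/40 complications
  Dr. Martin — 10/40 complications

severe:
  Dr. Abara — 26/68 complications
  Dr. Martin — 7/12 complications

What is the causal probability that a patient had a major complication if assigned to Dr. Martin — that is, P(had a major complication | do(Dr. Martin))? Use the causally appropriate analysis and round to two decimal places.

Since case severity is a pre-existing factor (not a product of the surgeon) and it affects the outcome on its own, it is a confounder. The stratified rates, not the pooled rate, identify the causal effect.
Standardising Dr. Martin to the population case severity mix: 0.333·8/68 + 0.333·10/40 + 0.333·7/12 = 0.317.

0.32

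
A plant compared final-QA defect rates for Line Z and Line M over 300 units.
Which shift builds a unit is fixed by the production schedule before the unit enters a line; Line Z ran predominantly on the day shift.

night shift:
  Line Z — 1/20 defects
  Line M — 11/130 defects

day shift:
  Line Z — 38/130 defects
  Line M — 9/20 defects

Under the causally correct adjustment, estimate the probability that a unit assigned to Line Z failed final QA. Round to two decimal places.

The imbalance in shift arose from how units were allocated, not from anything the line did; and shift independently affects the outcome. The pooled gap is confounded — condition on shift.
Standardising Line Z to the population shift mix: 0.500·1/20 + 0.500·38/130 = 0.171.

0.17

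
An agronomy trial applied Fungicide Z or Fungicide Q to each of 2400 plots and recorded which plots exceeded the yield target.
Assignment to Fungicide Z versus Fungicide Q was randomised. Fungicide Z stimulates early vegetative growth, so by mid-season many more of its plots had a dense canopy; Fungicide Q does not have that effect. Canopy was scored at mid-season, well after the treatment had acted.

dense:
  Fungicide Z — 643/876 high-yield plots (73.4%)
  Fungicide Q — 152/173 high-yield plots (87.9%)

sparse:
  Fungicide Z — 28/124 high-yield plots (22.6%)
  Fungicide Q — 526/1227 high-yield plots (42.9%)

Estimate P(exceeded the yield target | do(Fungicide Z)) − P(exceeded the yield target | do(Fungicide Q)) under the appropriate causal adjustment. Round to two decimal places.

Within every mid-season canopy level Fungicide Q has the higher rate, yet pooled Fungicide Z does — Simpson's reversal.
The distribution of mid-season canopy is itself part of what the fungicide does — it is an intermediate outcome. Holding it fixed would remove that part of the effect; the total effect is the pooled difference.
The causal difference is the pooled difference: 0.671 − 0.484 = +0.187.

+0.19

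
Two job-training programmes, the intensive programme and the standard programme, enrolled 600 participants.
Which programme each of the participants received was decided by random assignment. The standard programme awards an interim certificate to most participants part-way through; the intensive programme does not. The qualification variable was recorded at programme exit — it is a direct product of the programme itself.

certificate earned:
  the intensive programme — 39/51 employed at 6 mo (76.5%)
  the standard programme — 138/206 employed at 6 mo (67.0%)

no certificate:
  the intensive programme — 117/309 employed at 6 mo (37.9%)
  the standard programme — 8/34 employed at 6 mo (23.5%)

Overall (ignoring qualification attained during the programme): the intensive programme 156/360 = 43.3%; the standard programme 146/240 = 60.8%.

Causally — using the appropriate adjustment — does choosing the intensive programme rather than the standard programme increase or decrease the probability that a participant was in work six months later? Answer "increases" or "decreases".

decreases

Qualification attained during the programme here is a post-treatment variable shaped by the programme; conditioning on it would introduce bias rather than remove it. The overall comparison is the causal one.
Pooled: the intensive programme 43.3% vs the standard programme 60.8%; the standard programme is higher overall.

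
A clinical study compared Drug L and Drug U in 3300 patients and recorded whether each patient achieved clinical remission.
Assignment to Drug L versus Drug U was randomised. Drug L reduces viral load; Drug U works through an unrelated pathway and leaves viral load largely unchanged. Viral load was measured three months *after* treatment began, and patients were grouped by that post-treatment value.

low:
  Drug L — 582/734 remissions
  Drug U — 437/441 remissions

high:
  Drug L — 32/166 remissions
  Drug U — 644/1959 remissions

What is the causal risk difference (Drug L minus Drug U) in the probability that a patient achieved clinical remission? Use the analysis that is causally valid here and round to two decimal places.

+0.23

Drug U is higher inside every viral load stratum but Drug L is higher in aggregate. Whether to stratify depends on how viral load relates to the drug.
Because the drug influences viral load, viral load is a post-treatment mediator, not a confounder. Stratifying on it would bias the estimate; the causal effect is the crude pooled difference.
The causal difference is the pooled difference: 0.682 − 0.450 = +0.232.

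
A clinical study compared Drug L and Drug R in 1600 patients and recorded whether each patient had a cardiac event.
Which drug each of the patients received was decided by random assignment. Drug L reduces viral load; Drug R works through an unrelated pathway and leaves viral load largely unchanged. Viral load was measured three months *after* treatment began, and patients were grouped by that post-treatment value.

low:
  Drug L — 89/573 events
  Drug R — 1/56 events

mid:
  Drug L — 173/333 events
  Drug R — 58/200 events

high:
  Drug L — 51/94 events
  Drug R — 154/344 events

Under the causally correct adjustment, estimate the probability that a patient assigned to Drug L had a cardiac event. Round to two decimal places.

Viral load is recorded after the drug and is itself shifted by it — it sits on the causal path from drug to outcome. Conditioning on a mediator would strip out part of the effect we want; the pooled comparison gives the total causal effect.
So P(outcome | do(Drug L)) is just the pooled rate for Drug L: 313/1000 = 0.313.

0.31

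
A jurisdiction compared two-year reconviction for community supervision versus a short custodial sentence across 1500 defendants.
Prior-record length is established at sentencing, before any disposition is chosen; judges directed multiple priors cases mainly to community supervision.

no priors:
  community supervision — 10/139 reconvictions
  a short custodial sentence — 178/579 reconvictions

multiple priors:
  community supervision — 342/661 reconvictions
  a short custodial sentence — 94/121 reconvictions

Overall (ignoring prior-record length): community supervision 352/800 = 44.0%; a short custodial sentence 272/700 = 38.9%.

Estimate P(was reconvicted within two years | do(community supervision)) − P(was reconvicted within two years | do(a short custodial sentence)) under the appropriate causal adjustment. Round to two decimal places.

-0.25

The stratified and pooled comparisons disagree (community supervision wins within each prior-record length; a short custodial sentence wins overall), so the answer turns on the causal role of prior-record length.
Prior-record length is set before the disposition has any effect — it is not caused by the disposition — and it independently drives the outcome. That makes it a confounder, so the causal comparison is within prior-record length levels.
Adjusting over the population distribution of prior-record length: 0.479·(0.072−0.307) + 0.521·(0.517−0.777) = -0.248.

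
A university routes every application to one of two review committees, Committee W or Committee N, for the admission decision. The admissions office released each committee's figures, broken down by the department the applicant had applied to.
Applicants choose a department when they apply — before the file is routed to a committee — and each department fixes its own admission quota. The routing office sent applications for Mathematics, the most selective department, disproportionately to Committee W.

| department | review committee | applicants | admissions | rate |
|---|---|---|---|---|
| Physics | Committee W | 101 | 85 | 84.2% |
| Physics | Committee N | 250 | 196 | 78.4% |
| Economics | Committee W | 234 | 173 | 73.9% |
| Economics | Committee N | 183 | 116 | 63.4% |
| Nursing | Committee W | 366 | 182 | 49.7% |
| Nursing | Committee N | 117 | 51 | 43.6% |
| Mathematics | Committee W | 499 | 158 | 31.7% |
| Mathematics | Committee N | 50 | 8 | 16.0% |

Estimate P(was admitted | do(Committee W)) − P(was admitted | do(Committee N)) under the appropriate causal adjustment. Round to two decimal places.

Within every department level Committee W has the higher rate, yet pooled Committee N does — Simpson's reversal.
The imbalance in department arose from how applicants were allocated, not from anything the review committee did; and department independently affects the outcome. The pooled gap is confounded — condition on department.
Adjusting over the population distribution of department: 0.195·(0.842−0.784) + 0.232·(0.739−0.634) + 0.268·(0.497−0.436) + 0.305·(0.317−0.160) = +0.100.

+0.10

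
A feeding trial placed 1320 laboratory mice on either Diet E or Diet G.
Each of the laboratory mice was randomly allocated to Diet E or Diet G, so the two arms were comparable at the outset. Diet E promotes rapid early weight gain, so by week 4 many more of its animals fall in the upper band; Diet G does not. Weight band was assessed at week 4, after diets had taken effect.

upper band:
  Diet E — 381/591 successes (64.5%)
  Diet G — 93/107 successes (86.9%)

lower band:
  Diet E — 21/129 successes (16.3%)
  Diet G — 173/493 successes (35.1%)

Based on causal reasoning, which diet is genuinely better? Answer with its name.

The distribution of week-4 weight band is itself part of what the diet does — it is an intermediate outcome. Holding it fixed would remove that part of the effect; the total effect is the pooled difference.
Pooled: Diet E 55.8% vs Diet G 44.3%; Diet E is higher overall.

Diet E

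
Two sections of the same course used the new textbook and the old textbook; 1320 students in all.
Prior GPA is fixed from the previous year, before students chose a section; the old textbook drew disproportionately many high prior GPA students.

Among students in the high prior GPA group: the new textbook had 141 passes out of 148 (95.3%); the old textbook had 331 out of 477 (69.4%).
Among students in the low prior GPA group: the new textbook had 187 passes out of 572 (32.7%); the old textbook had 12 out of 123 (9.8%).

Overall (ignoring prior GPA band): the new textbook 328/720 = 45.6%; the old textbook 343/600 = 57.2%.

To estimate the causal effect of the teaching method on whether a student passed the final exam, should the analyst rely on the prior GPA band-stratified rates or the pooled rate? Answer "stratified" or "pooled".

stratified

The stratified and pooled comparisons disagree (the new textbook wins within each prior GPA band; the old textbook wins overall), so the answer turns on the causal role of prior GPA band.
The imbalance in prior GPA band arose from how students were allocated, not from anything the teaching method did; and prior GPA band independently affects the outcome. The pooled gap is confounded — condition on prior GPA band.
Within each level — high prior GPA: 95.3% vs 69.4%; low prior GPA: 32.7% vs 9.8% — the new textbook is higher every time.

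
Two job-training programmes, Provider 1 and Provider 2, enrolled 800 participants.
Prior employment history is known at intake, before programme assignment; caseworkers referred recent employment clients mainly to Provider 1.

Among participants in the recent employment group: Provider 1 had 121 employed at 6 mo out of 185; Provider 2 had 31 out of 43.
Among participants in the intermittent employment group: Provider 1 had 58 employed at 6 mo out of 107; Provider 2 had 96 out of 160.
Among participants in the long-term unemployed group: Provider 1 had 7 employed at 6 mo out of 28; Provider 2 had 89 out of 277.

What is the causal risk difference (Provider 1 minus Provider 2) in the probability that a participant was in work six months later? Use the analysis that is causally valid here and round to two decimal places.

-0.07

Provider 2 is higher inside every prior employment history stratum but Provider 1 is higher in aggregate. Whether to stratify depends on how prior employment history relates to the programme.
Since prior employment history is a pre-existing factor (not a product of the programme) and it affects the outcome on its own, it is a confounder. The stratified rates, not the pooled rate, identify the causal effect.
Adjusting over the population distribution of prior employment history: 0.285·(0.654−0.721) + 0.334·(0.542−0.600) + 0.381·(0.250−0.321) = -0.066.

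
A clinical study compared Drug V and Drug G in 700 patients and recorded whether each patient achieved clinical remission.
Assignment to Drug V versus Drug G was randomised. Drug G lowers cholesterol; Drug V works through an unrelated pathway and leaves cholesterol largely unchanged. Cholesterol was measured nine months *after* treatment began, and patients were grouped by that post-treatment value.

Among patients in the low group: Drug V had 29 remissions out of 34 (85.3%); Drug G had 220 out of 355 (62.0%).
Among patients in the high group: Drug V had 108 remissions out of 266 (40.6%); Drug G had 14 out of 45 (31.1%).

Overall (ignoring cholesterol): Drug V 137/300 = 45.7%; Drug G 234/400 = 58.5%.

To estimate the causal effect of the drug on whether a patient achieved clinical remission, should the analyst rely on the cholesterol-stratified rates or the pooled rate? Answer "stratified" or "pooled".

Because the drug influences cholesterol, cholesterol is a post-treatment mediator, not a confounder. Stratifying on it would bias the estimate; the causal effect is the crude pooled difference.
Pooled: Drug V 45.7% vs Drug G 58.5%; Drug G is higher overall.

pooled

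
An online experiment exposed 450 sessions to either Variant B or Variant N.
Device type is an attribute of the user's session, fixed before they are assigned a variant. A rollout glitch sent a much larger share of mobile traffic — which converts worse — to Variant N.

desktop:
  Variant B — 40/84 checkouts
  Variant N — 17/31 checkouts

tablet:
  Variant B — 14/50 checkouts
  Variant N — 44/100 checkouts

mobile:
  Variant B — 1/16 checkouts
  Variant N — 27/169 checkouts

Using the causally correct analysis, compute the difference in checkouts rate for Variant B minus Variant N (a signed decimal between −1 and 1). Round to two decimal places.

Device type is set before the variant has any effect — it is not caused by the variant — and it independently drives the outcome. That makes it a confounder, so the causal comparison is within device type levels.
Adjusting over the population distribution of device type: 0.256·(0.476−0.548) + 0.333·(0.280−0.440) + 0.411·(0.062−0.160) = -0.112.

-0.11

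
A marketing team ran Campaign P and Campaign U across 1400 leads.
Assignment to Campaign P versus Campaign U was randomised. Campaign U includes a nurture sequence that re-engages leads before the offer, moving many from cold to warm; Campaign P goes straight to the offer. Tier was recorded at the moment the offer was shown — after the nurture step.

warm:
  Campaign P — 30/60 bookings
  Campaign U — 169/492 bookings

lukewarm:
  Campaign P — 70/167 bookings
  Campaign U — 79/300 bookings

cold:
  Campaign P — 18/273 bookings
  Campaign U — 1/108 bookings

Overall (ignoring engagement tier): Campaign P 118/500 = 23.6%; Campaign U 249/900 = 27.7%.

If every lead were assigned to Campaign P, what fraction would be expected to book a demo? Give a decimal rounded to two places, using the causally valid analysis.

The distribution of engagement tier is itself part of what the campaign does — it is an intermediate outcome. Holding it fixed would remove that part of the effect; the total effect is the pooled difference.
So P(outcome | do(Campaign P)) is just the pooled rate for Campaign P: 118/500 = 0.236.

0.24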